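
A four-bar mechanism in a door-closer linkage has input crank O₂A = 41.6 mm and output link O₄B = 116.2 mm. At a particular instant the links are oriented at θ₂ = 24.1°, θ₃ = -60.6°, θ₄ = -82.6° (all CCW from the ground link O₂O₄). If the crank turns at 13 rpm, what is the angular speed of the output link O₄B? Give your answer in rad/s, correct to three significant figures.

1.30

ω₂ = 1.361 rad/s (from 13 rpm).
Differentiating the loop-closure r₂e^{iθ₂}+r₃e^{iθ₃}=r₁+r₄e^{iθ₄} gives r₂ω₂e^{iθ₂}+r₃ω₃e^{iθ₃}=r₄ω₄e^{iθ₄}.
Eliminating the other unknown: ω₄ = r₂ω₂ sin(θ₂−θ₃) / [r₄ sin(θ₄−θ₃)].
Numerator sine = +0.99572; denominator sine = -0.37461.
Result = 0.0416·1.361·(+0.99572) / (0.1162·(-0.37461)) = -1.2955 rad/s; magnitude 1.2955 rad/s.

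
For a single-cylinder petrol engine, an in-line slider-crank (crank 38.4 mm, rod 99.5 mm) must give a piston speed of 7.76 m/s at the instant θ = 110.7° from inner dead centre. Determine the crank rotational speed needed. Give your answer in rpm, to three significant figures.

2420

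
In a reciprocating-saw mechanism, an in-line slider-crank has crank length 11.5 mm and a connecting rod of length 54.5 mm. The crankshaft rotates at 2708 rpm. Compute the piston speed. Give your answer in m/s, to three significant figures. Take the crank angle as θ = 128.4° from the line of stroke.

2.22

ω = 2π·2708/60 = 283.6 rad/s
For an in-line slider-crank, x = r cosθ + √(L² − r² sin²θ), so v = −rω sinθ·[1 + r cosθ/√(L² − r² sin²θ)].
With r = 0.0115 m, L = 0.0545 m, θ = 128.4°: √(L² − r² sin²θ) = 0.05375 m.
v = −0.0115·283.6·0.78369·[1 + 0.0115·-0.62115/0.05375] = -2.2161 m/s.
|v| = 2.2161 m/s.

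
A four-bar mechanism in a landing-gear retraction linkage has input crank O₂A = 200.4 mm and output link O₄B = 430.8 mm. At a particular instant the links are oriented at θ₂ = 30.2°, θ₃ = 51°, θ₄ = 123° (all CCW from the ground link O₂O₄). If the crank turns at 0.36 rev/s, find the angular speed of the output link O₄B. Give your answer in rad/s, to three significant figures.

ω₂ = 2.262 rad/s (from 0.36 rev/s).
Differentiating the loop-closure r₂e^{iθ₂}+r₃e^{iθ₃}=r₁+r₄e^{iθ₄} gives r₂ω₂e^{iθ₂}+r₃ω₃e^{iθ₃}=r₄ω₄e^{iθ₄}.
Eliminating the other unknown: ω₄ = r₂ω₂ sin(θ₂−θ₃) / [r₄ sin(θ₄−θ₃)].
Numerator sine = -0.35511; denominator sine = +0.95106.
Result = 0.2004·2.262·(-0.35511) / (0.4308·(+0.95106)) = -0.39288 rad/s; magnitude 0.39288 rad/s.

0.393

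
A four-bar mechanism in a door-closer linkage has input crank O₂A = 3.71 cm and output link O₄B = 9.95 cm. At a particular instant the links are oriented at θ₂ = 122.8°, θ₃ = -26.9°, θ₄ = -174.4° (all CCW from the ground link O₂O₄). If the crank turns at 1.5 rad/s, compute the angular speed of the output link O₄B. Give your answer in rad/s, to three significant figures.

0.525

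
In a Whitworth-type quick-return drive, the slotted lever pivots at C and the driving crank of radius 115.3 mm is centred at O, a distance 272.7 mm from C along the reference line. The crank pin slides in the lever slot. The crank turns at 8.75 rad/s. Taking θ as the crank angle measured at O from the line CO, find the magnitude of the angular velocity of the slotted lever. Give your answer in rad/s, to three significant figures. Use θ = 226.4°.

ω = 8.75 rad/s
Crank pin A relative to C: A = (d + r cosθ, r sinθ); lever angle φ = atan2(r sinθ, d + r cosθ).
Differentiating tanφ: φ̇ = rω(d cosθ + r)/(d² + r² + 2dr cosθ).
d² + r² + 2dr cosθ = |CA|² = 0.0442929 m²;  d cosθ + r = -0.072759 m.
|ω_lever| = |0.1153·8.75·-0.072759| / 0.0442929 = 1.6573 rad/s.

1.66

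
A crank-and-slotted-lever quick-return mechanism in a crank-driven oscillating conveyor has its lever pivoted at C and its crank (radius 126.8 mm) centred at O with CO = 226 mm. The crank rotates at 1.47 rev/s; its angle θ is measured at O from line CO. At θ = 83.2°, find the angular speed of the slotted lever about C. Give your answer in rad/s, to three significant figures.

2.43

ω = 9.236 rad/s (from 1.47 rev/s).
Crank pin A relative to C: A = (d + r cosθ, r sinθ); lever angle φ = atan2(r sinθ, d + r cosθ).
Differentiating tanφ: φ̇ = rω(d cosθ + r)/(d² + r² + 2dr cosθ).
d² + r² + 2dr cosθ = |CA|² = 0.0739404 m²;  d cosθ + r = +0.15356 m.
|ω_lever| = |0.1268·9.236·+0.15356| / 0.0739404 = 2.4323 rad/s.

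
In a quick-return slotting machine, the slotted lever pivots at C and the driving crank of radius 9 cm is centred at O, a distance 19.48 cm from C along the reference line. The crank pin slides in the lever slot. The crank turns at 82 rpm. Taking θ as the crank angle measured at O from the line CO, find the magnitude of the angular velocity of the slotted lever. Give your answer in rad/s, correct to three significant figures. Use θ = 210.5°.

3.80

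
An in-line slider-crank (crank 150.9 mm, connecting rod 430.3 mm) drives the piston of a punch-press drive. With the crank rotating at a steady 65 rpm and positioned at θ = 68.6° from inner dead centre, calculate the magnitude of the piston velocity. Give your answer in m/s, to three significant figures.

ω = 2π·65/60 = 6.807 rad/s
For an in-line slider-crank, x = r cosθ + √(L² − r² sin²θ), so v = −rω sinθ·[1 + r cosθ/√(L² − r² sin²θ)].
With r = 0.1509 m, L = 0.4303 m, θ = 68.6°: √(L² − r² sin²θ) = 0.40672 m.
v = −0.1509·6.807·0.93106·[1 + 0.1509·0.36488/0.40672] = -1.0858 m/s.
|v| = 1.0858 m/s.

1.09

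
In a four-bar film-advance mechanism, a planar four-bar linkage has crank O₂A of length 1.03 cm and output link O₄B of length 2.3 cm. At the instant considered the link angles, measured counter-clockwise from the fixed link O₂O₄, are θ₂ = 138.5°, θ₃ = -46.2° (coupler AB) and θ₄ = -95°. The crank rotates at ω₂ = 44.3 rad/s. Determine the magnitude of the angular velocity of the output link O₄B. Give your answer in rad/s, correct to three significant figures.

ω₂ = 44.3 rad/s
Differentiating the loop-closure r₂e^{iθ₂}+r₃e^{iθ₃}=r₁+r₄e^{iθ₄} gives r₂ω₂e^{iθ₂}+r₃ω₃e^{iθ₃}=r₄ω₄e^{iθ₄}.
Eliminating the other unknown: ω₄ = r₂ω₂ sin(θ₂−θ₃) / [r₄ sin(θ₄−θ₃)].
Numerator sine = -0.08194; denominator sine = -0.75241.
Result = 0.0103·44.3·(-0.08194) / (0.023·(-0.75241)) = +2.1604 rad/s; magnitude 2.1604 rad/s.

2.16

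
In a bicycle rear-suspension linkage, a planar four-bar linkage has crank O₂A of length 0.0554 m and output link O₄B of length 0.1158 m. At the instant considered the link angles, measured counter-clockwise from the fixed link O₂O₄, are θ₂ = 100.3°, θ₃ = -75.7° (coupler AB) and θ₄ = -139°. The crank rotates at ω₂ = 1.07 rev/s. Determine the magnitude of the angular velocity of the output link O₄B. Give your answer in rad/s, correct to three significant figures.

0.251

ω₂ = 6.723 rad/s (from 1.07 rev/s).
Differentiating the loop-closure r₂e^{iθ₂}+r₃e^{iθ₃}=r₁+r₄e^{iθ₄} gives r₂ω₂e^{iθ₂}+r₃ω₃e^{iθ₃}=r₄ω₄e^{iθ₄}.
Eliminating the other unknown: ω₄ = r₂ω₂ sin(θ₂−θ₃) / [r₄ sin(θ₄−θ₃)].
Numerator sine = +0.06976; denominator sine = -0.89337.
Result = 0.0554·6.723·(+0.06976) / (0.1158·(-0.89337)) = -0.25114 rad/s; magnitude 0.25114 rad/s.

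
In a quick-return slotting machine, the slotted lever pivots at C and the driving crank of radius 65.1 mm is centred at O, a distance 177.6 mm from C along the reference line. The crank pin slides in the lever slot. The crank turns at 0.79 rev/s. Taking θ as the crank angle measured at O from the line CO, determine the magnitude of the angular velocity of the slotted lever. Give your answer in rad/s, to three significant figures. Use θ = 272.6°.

ω = 4.964 rad/s (from 0.79 rev/s).
Crank pin A relative to C: A = (d + r cosθ, r sinθ); lever angle φ = atan2(r sinθ, d + r cosθ).
Differentiating tanφ: φ̇ = rω(d cosθ + r)/(d² + r² + 2dr cosθ).
d² + r² + 2dr cosθ = |CA|² = 0.0368287 m²;  d cosθ + r = +0.073156 m.
|ω_lever| = |0.0651·4.964·+0.073156| / 0.0368287 = 0.64188 rad/s.

0.642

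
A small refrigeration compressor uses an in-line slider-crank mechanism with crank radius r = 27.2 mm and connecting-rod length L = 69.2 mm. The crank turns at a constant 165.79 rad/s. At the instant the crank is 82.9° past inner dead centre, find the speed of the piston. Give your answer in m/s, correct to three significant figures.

4.71

ω = 165.8 rad/s
For an in-line slider-crank, x = r cosθ + √(L² − r² sin²θ), so v = −rω sinθ·[1 + r cosθ/√(L² − r² sin²θ)].
With r = 0.0272 m, L = 0.0692 m, θ = 82.9°: √(L² − r² sin²θ) = 0.063719 m.
v = −0.0272·165.8·0.99233·[1 + 0.0272·0.12360/0.063719] = -4.711 m/s.
|v| = 4.711 m/s.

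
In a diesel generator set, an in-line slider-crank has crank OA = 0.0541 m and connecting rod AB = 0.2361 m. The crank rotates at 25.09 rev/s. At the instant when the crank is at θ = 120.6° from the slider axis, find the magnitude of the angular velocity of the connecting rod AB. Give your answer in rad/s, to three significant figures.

ω = 157.6 rad/s (converted from 25.09 rev/s).
The rod makes angle φ with the slider axis where L sinφ = r sinθ; differentiating, L cosφ·φ̇ = r ω cosθ.
L cosφ = √(L² − r² sin²θ) = 0.23146 m.
|ω_rod| = r ω |cosθ| / √(L² − r² sin²θ) = 0.0541·157.6·0.50904/0.23146 = 18.756 rad/s.

18.8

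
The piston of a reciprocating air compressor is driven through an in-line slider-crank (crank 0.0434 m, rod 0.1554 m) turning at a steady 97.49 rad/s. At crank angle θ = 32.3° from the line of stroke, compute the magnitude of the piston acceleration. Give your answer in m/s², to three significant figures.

401

ω = 97.49 rad/s
x(θ) = r cosθ + √(L² − r² sin²θ); with ω constant, a = ω²·d²x/dθ².
d²x/dθ² = −r cosθ − r²(cos2θ)/√u − r⁴ sin²2θ/(4u^{3/2}),  u = L² − r² sin²θ = 0.0236113 m².
Substituting r = 0.0434 m, L = 0.1554 m, θ = 32.3°: d²x/dθ² = -0.042142 m.
a = ω²·d²x/dθ² = (97.49)²·(-0.042142) = -400.53 m/s²;  |a| = 400.53 m/s².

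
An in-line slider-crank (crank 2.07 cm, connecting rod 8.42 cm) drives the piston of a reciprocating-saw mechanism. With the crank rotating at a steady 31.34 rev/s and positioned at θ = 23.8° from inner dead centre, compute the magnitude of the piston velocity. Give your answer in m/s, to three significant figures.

2.02

ω = 2π·31.3 = 196.9 rad/s
For an in-line slider-crank, x = r cosθ + √(L² − r² sin²θ), so v = −rω sinθ·[1 + r cosθ/√(L² − r² sin²θ)].
With r = 0.0207 m, L = 0.0842 m, θ = 23.8°: √(L² − r² sin²θ) = 0.083785 m.
v = −0.0207·196.9·0.40355·[1 + 0.0207·0.91496/0.083785] = -2.0167 m/s.
|v| = 2.0167 m/s.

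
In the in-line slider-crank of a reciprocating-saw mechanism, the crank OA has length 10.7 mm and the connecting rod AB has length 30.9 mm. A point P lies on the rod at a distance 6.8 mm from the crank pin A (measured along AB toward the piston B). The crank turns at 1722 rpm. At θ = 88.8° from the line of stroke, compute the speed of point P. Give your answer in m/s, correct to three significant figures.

ω = 180.3 rad/s.  Crank-pin speed |V_A| = rω = 1.9295 m/s, perpendicular to OA.
Rod angle: sinφ = −(r/L) sinθ ⇒ φ = -20.255°; ω_rod = −rω cosθ/√(L²−r²sin²θ) = -1.3939 rad/s.
V_P = V_A + ω_rod × AP, with AP = 0.0068 m along the rod.
Components: V_Px = −rω sinθ − a·ω_rod·sinφ = -1.9324 m/s;  V_Py = rω cosθ + a·ω_rod·cosφ = +0.031516 m/s.
|V_P| = √(V_Px² + V_Py²) = 1.9326 m/s.

1.93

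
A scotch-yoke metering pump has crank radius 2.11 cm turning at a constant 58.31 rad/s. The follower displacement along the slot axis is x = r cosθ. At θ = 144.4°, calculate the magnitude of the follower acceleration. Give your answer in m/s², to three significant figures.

ω = 58.31 rad/s
x = r cosθ ⇒ ẍ = −rω² cosθ (ω constant).
|a| = rω²|cosθ| = 0.0211·(58.31)²·|cos 144.4°| = 58.333 m/s².

58.3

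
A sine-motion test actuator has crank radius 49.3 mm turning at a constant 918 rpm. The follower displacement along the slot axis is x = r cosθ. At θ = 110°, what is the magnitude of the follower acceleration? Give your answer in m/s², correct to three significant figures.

ω = 96.13 rad/s (from 918 rpm).
x = r cosθ ⇒ ẍ = −rω² cosθ (ω constant).
|a| = rω²|cosθ| = 0.0493·(96.13)²·|cos 110°| = 155.83 m/s².

156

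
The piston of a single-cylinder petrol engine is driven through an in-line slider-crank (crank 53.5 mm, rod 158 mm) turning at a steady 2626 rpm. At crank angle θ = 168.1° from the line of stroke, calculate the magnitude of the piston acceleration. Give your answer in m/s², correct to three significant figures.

2700

ω = 2π·2626/60 = 275 rad/s
x(θ) = r cosθ + √(L² − r² sin²θ); with ω constant, a = ω²·d²x/dθ².
d²x/dθ² = −r cosθ − r²(cos2θ)/√u − r⁴ sin²2θ/(4u^{3/2}),  u = L² − r² sin²θ = 0.0248423 m².
Substituting r = 0.0535 m, L = 0.158 m, θ = 168.1°: d²x/dθ² = +0.03565 m.
a = ω²·d²x/dθ² = (275)²·(+0.03565) = +2695.9 m/s²;  |a| = 2695.9 m/s².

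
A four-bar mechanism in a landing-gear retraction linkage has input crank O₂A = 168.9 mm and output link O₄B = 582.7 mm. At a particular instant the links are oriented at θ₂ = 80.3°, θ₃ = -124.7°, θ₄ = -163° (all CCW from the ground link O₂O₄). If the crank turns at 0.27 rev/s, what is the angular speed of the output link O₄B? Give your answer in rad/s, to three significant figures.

0.335

ω₂ = 1.696 rad/s (from 0.27 rev/s).
Differentiating the loop-closure r₂e^{iθ₂}+r₃e^{iθ₃}=r₁+r₄e^{iθ₄} gives r₂ω₂e^{iθ₂}+r₃ω₃e^{iθ₃}=r₄ω₄e^{iθ₄}.
Eliminating the other unknown: ω₄ = r₂ω₂ sin(θ₂−θ₃) / [r₄ sin(θ₄−θ₃)].
Numerator sine = -0.42262; denominator sine = -0.61978.
Result = 0.1689·1.696·(-0.42262) / (0.5827·(-0.61978)) = +0.3353 rad/s; magnitude 0.3353 rad/s.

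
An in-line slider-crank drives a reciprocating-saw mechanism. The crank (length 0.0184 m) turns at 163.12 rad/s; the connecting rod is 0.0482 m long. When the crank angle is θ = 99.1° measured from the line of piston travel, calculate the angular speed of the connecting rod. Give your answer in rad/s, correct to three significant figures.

10.6

ω = 163.1 rad/s
The rod makes angle φ with the slider axis where L sinφ = r sinθ; differentiating, L cosφ·φ̇ = r ω cosθ.
L cosφ = √(L² − r² sin²θ) = 0.044645 m.
|ω_rod| = r ω |cosθ| / √(L² − r² sin²θ) = 0.0184·163.1·0.15816/0.044645 = 10.633 rad/s.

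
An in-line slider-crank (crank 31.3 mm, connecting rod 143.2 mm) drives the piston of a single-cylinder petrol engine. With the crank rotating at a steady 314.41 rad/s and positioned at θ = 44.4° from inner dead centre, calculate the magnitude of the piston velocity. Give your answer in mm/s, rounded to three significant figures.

ω = 314.4 rad/s
For an in-line slider-crank, x = r cosθ + √(L² − r² sin²θ), so v = −rω sinθ·[1 + r cosθ/√(L² − r² sin²θ)].
With r = 0.0313 m, L = 0.1432 m, θ = 44.4°: √(L² − r² sin²θ) = 0.14152 m.
v = −0.0313·314.4·0.69966·[1 + 0.0313·0.71447/0.14152] = -7.9735 m/s.
|v| = 7.9735 m/s = 7973.5 mm/s.

7970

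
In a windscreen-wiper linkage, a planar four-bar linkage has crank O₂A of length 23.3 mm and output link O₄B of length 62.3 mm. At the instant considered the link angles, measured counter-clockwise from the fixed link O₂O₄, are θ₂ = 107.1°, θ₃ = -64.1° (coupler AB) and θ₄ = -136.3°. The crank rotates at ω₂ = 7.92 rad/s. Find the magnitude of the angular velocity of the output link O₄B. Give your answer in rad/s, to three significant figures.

0.476

ω₂ = 7.92 rad/s
Differentiating the loop-closure r₂e^{iθ₂}+r₃e^{iθ₃}=r₁+r₄e^{iθ₄} gives r₂ω₂e^{iθ₂}+r₃ω₃e^{iθ₃}=r₄ω₄e^{iθ₄}.
Eliminating the other unknown: ω₄ = r₂ω₂ sin(θ₂−θ₃) / [r₄ sin(θ₄−θ₃)].
Numerator sine = +0.15299; denominator sine = -0.95213.
Result = 0.0233·7.92·(+0.15299) / (0.0623·(-0.95213)) = -0.47594 rad/s; magnitude 0.47594 rad/s.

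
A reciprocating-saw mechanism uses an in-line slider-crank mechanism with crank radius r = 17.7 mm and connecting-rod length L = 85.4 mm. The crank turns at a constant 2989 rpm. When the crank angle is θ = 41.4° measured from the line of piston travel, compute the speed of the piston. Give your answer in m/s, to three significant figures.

4.24

ω = 2π·2989/60 = 313 rad/s
For an in-line slider-crank, x = r cosθ + √(L² − r² sin²θ), so v = −rω sinθ·[1 + r cosθ/√(L² − r² sin²θ)].
With r = 0.0177 m, L = 0.0854 m, θ = 41.4°: √(L² − r² sin²θ) = 0.084594 m.
v = −0.0177·313·0.66131·[1 + 0.0177·0.75011/0.084594] = -4.2389 m/s.
|v| = 4.2389 m/s.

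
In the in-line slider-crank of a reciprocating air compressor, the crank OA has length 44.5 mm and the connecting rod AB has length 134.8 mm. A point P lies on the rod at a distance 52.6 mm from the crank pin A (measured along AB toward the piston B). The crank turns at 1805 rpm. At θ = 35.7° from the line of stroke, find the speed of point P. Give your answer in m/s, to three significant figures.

6.84

ω = 189 rad/s.  Crank-pin speed |V_A| = rω = 8.4114 m/s, perpendicular to OA.
Rod angle: sinφ = −(r/L) sinθ ⇒ φ = -11.107°; ω_rod = −rω cosθ/√(L²−r²sin²θ) = -51.64 rad/s.
V_P = V_A + ω_rod × AP, with AP = 0.0526 m along the rod.
Components: V_Px = −rω sinθ − a·ω_rod·sinφ = -5.4316 m/s;  V_Py = rω cosθ + a·ω_rod·cosφ = +4.1653 m/s.
|V_P| = √(V_Px² + V_Py²) = 6.8449 m/s.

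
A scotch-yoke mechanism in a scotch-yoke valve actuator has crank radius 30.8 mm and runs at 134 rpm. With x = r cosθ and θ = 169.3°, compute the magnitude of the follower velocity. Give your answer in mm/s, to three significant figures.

80.2

ω = 14.03 rad/s (from 134 rpm).
x = r cosθ ⇒ ẋ = −rω sinθ.
|v| = rω|sinθ| = 0.0308·14.03·|sin 169.3°| = 0.080245 m/s = 80.245 mm/s.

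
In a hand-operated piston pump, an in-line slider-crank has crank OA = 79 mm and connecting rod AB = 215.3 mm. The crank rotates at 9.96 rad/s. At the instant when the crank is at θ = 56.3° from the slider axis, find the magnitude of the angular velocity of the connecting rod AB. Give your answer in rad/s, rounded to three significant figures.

2.13

ω = 9.96 rad/s
The rod makes angle φ with the slider axis where L sinφ = r sinθ; differentiating, L cosφ·φ̇ = r ω cosθ.
L cosφ = √(L² − r² sin²θ) = 0.20502 m.
|ω_rod| = r ω |cosθ| / √(L² − r² sin²θ) = 0.079·9.96·0.55484/0.20502 = 2.1294 rad/s.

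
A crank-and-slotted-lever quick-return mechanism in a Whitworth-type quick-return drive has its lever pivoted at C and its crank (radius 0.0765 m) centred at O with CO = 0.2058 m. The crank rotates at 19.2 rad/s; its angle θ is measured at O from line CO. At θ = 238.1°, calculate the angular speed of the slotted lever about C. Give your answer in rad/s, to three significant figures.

ω = 19.2 rad/s
Crank pin A relative to C: A = (d + r cosθ, r sinθ); lever angle φ = atan2(r sinθ, d + r cosθ).
Differentiating tanφ: φ̇ = rω(d cosθ + r)/(d² + r² + 2dr cosθ).
d² + r² + 2dr cosθ = |CA|² = 0.0315667 m²;  d cosθ + r = -0.032253 m.
|ω_lever| = |0.0765·19.2·-0.032253| / 0.0315667 = 1.5007 rad/s.

1.50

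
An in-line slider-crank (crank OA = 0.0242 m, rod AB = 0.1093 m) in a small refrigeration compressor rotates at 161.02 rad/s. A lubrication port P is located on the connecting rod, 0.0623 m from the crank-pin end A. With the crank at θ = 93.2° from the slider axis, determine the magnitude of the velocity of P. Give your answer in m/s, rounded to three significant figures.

3.86

ω = 161 rad/s.  Crank-pin speed |V_A| = rω = 3.8967 m/s, perpendicular to OA.
Rod angle: sinφ = −(r/L) sinθ ⇒ φ = -12.772°; ω_rod = −rω cosθ/√(L²−r²sin²θ) = +2.0406 rad/s.
V_P = V_A + ω_rod × AP, with AP = 0.0623 m along the rod.
Components: V_Px = −rω sinθ − a·ω_rod·sinφ = -3.8625 m/s;  V_Py = rω cosθ + a·ω_rod·cosφ = -0.093535 m/s.
|V_P| = √(V_Px² + V_Py²) = 3.8636 m/s.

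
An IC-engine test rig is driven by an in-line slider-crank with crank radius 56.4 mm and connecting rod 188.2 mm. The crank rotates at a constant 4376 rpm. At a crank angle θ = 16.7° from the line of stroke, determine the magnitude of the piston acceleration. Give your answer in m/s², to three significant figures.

14300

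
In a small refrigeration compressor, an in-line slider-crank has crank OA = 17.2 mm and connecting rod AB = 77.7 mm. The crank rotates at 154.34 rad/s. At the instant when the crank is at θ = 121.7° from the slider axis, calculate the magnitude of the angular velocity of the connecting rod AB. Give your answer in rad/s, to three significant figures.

ω = 154.3 rad/s
The rod makes angle φ with the slider axis where L sinφ = r sinθ; differentiating, L cosφ·φ̇ = r ω cosθ.
L cosφ = √(L² − r² sin²θ) = 0.076309 m.
|ω_rod| = r ω |cosθ| / √(L² − r² sin²θ) = 0.0172·154.3·0.52547/0.076309 = 18.28 rad/s.

18.3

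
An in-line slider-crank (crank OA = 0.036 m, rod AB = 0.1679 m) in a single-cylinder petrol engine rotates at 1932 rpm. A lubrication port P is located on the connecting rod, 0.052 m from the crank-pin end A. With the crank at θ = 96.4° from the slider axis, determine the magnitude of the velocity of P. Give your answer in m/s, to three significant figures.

7.21

ω = 202.3 rad/s.  Crank-pin speed |V_A| = rω = 7.2835 m/s, perpendicular to OA.
Rod angle: sinφ = −(r/L) sinθ ⇒ φ = -12.303°; ω_rod = −rω cosθ/√(L²−r²sin²θ) = +4.9492 rad/s.
V_P = V_A + ω_rod × AP, with AP = 0.052 m along the rod.
Components: V_Px = −rω sinθ − a·ω_rod·sinφ = -7.1832 m/s;  V_Py = rω cosθ + a·ω_rod·cosφ = -0.56043 m/s.
|V_P| = √(V_Px² + V_Py²) = 7.2051 m/s.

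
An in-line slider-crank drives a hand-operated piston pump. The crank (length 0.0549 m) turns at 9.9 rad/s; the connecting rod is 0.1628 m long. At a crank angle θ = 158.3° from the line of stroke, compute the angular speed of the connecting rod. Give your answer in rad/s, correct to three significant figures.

3.13

ω = 9.9 rad/s
The rod makes angle φ with the slider axis where L sinφ = r sinθ; differentiating, L cosφ·φ̇ = r ω cosθ.
L cosφ = √(L² − r² sin²θ) = 0.16153 m.
|ω_rod| = r ω |cosθ| / √(L² − r² sin²θ) = 0.0549·9.9·0.92913/0.16153 = 3.1263 rad/s.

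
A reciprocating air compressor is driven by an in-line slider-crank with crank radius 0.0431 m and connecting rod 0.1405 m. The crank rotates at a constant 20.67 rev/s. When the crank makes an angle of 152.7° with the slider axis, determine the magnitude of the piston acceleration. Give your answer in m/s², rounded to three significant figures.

512

ω = 2π·20.7 = 129.9 rad/s
x(θ) = r cosθ + √(L² − r² sin²θ); with ω constant, a = ω²·d²x/dθ².
d²x/dθ² = −r cosθ − r²(cos2θ)/√u − r⁴ sin²2θ/(4u^{3/2}),  u = L² − r² sin²θ = 0.0193495 m².
Substituting r = 0.0431 m, L = 0.1405 m, θ = 152.7°: d²x/dθ² = +0.030351 m.
a = ω²·d²x/dθ² = (129.9)²·(+0.030351) = +511.93 m/s²;  |a| = 511.93 m/s².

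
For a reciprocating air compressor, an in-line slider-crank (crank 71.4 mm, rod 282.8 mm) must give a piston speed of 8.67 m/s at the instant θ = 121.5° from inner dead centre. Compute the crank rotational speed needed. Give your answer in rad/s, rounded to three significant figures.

For an in-line slider-crank, |v_piston| = rω|sinθ|·[1 + r cosθ/√(L² − r² sin²θ)].
With r = 0.0714 m, L = 0.2828 m, θ = 121.5°: the bracketed kinematic factor |dx/dθ| = 0.052655 m.
ω = v/|dx/dθ| = 8.67/0.052655 = 164.66 rad/s.

165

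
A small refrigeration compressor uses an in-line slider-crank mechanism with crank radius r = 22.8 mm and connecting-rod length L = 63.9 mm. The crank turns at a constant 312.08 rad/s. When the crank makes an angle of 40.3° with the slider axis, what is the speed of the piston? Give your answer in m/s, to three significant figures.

5.89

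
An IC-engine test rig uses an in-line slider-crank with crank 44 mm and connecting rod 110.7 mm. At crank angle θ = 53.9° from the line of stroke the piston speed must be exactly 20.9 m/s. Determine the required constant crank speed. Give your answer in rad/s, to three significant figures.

471

For an in-line slider-crank, |v_piston| = rω|sinθ|·[1 + r cosθ/√(L² − r² sin²θ)].
With r = 0.044 m, L = 0.1107 m, θ = 53.9°: the bracketed kinematic factor |dx/dθ| = 0.044343 m.
ω = v/|dx/dθ| = 20.9/0.044343 = 471.33 rad/s.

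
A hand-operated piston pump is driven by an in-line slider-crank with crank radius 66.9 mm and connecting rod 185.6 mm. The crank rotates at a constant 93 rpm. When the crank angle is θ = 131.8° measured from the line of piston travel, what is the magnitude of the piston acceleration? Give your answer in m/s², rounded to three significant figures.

4.41

ω = 2π·93/60 = 9.739 rad/s
x(θ) = r cosθ + √(L² − r² sin²θ); with ω constant, a = ω²·d²x/dθ².
d²x/dθ² = −r cosθ − r²(cos2θ)/√u − r⁴ sin²2θ/(4u^{3/2}),  u = L² − r² sin²θ = 0.0319601 m².
Substituting r = 0.0669 m, L = 0.1856 m, θ = 131.8°: d²x/dθ² = +0.046516 m.
a = ω²·d²x/dθ² = (9.739)²·(+0.046516) = +4.4119 m/s²;  |a| = 4.4119 m/s².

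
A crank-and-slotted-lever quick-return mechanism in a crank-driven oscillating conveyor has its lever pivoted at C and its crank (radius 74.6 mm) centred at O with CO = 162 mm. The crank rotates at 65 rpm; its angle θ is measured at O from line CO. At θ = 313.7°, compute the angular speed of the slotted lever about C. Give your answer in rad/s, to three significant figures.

ω = 6.807 rad/s (from 65 rpm).
Crank pin A relative to C: A = (d + r cosθ, r sinθ); lever angle φ = atan2(r sinθ, d + r cosθ).
Differentiating tanφ: φ̇ = rω(d cosθ + r)/(d² + r² + 2dr cosθ).
d² + r² + 2dr cosθ = |CA|² = 0.0485081 m²;  d cosθ + r = +0.18652 m.
|ω_lever| = |0.0746·6.807·+0.18652| / 0.0485081 = 1.9525 rad/s.

1.95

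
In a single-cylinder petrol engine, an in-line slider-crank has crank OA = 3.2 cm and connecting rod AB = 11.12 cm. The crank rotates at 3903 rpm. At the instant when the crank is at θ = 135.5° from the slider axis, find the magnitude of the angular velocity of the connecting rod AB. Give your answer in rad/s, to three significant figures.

ω = 408.7 rad/s (converted from 3903 rpm).
The rod makes angle φ with the slider axis where L sinφ = r sinθ; differentiating, L cosφ·φ̇ = r ω cosθ.
L cosφ = √(L² − r² sin²θ) = 0.10891 m.
|ω_rod| = r ω |cosθ| / √(L² − r² sin²θ) = 0.032·408.7·0.71325/0.10891 = 85.651 rad/s.

85.7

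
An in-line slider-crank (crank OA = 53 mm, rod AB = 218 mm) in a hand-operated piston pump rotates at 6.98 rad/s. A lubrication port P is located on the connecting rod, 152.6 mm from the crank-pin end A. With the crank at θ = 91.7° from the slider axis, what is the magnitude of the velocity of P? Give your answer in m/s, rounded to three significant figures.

0.368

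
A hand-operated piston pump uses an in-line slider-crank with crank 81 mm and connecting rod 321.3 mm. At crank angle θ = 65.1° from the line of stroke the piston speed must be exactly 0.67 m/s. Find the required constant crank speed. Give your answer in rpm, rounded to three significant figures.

For an in-line slider-crank, |v_piston| = rω|sinθ|·[1 + r cosθ/√(L² − r² sin²θ)].
With r = 0.081 m, L = 0.3213 m, θ = 65.1°: the bracketed kinematic factor |dx/dθ| = 0.081481 m.
ω = v/|dx/dθ| = 0.67/0.081481 = 8.2228 rad/s.
N = 60ω/(2π) = 78.522 rpm.

78.5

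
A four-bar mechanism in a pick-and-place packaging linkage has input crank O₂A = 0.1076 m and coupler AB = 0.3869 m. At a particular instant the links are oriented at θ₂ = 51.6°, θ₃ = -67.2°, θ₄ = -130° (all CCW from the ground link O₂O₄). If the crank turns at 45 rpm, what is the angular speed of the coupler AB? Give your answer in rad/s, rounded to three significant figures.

0.0411

ω₂ = 4.712 rad/s (from 45 rpm).
Differentiating the loop-closure r₂e^{iθ₂}+r₃e^{iθ₃}=r₁+r₄e^{iθ₄} gives r₂ω₂e^{iθ₂}+r₃ω₃e^{iθ₃}=r₄ω₄e^{iθ₄}.
Eliminating the other unknown: ω₃ = r₂ω₂ sin(θ₄−θ₂) / [r₃ sin(θ₃−θ₄)].
Numerator sine = +0.02792; denominator sine = +0.88942.
Result = 0.1076·4.712·(+0.02792) / (0.3869·(+0.88942)) = +0.041142 rad/s; magnitude 0.041142 rad/s.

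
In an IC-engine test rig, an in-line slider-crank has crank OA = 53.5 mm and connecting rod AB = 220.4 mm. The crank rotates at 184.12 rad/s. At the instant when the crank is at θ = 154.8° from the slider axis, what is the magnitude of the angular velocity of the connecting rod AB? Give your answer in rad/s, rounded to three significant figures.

ω = 184.1 rad/s
The rod makes angle φ with the slider axis where L sinφ = r sinθ; differentiating, L cosφ·φ̇ = r ω cosθ.
L cosφ = √(L² − r² sin²θ) = 0.21922 m.
|ω_rod| = r ω |cosθ| / √(L² − r² sin²θ) = 0.0535·184.1·0.90483/0.21922 = 40.658 rad/s.

40.7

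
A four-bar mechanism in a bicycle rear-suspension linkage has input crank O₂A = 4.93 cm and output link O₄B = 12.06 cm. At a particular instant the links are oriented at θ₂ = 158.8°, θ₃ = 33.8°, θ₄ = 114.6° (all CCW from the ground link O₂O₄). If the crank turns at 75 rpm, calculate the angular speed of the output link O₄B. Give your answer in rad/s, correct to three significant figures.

ω₂ = 7.854 rad/s (from 75 rpm).
Differentiating the loop-closure r₂e^{iθ₂}+r₃e^{iθ₃}=r₁+r₄e^{iθ₄} gives r₂ω₂e^{iθ₂}+r₃ω₃e^{iθ₃}=r₄ω₄e^{iθ₄}.
Eliminating the other unknown: ω₄ = r₂ω₂ sin(θ₂−θ₃) / [r₄ sin(θ₄−θ₃)].
Numerator sine = +0.81915; denominator sine = +0.98714.
Result = 0.0493·7.854·(+0.81915) / (0.1206·(+0.98714)) = +2.6643 rad/s; magnitude 2.6643 rad/s.

2.66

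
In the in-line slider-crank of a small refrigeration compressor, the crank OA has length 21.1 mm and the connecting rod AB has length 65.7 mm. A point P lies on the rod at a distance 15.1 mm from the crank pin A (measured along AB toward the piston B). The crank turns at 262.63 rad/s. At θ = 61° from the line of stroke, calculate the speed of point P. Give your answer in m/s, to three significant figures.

ω = 262.6 rad/s.  Crank-pin speed |V_A| = rω = 5.5415 m/s, perpendicular to OA.
Rod angle: sinφ = −(r/L) sinθ ⇒ φ = -16.313°; ω_rod = −rω cosθ/√(L²−r²sin²θ) = -42.607 rad/s.
V_P = V_A + ω_rod × AP, with AP = 0.0151 m along the rod.
Components: V_Px = −rω sinθ − a·ω_rod·sinφ = -5.0274 m/s;  V_Py = rω cosθ + a·ω_rod·cosφ = +2.0691 m/s.
|V_P| = √(V_Px² + V_Py²) = 5.4366 m/s.

5.44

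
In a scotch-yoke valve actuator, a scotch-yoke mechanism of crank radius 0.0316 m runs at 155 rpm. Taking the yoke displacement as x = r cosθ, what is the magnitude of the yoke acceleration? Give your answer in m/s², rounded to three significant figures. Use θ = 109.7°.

ω = 16.23 rad/s (from 155 rpm).
x = r cosθ ⇒ ẍ = −rω² cosθ (ω constant).
|a| = rω²|cosθ| = 0.0316·(16.23)²·|cos 109.7°| = 2.8065 m/s².

2.81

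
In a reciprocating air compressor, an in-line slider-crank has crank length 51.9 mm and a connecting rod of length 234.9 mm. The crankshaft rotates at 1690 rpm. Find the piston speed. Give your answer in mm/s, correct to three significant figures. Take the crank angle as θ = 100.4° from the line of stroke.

8670

ω = 2π·1690/60 = 177 rad/s
For an in-line slider-crank, x = r cosθ + √(L² − r² sin²θ), so v = −rω sinθ·[1 + r cosθ/√(L² − r² sin²θ)].
With r = 0.0519 m, L = 0.2349 m, θ = 100.4°: √(L² − r² sin²θ) = 0.22929 m.
v = −0.0519·177·0.98357·[1 + 0.0519·-0.18052/0.22929] = -8.665 m/s.
|v| = 8.665 m/s = 8665 mm/s.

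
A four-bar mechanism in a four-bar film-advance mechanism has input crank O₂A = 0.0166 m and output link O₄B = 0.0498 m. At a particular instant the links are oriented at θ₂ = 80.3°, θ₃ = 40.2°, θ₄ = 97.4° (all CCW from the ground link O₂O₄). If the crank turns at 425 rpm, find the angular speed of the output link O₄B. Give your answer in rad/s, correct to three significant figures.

ω₂ = 44.51 rad/s (from 425 rpm).
Differentiating the loop-closure r₂e^{iθ₂}+r₃e^{iθ₃}=r₁+r₄e^{iθ₄} gives r₂ω₂e^{iθ₂}+r₃ω₃e^{iθ₃}=r₄ω₄e^{iθ₄}.
Eliminating the other unknown: ω₄ = r₂ω₂ sin(θ₂−θ₃) / [r₄ sin(θ₄−θ₃)].
Numerator sine = +0.64412; denominator sine = +0.84057.
Result = 0.0166·44.51·(+0.64412) / (0.0498·(+0.84057)) = +11.368 rad/s; magnitude 11.368 rad/s.

11.4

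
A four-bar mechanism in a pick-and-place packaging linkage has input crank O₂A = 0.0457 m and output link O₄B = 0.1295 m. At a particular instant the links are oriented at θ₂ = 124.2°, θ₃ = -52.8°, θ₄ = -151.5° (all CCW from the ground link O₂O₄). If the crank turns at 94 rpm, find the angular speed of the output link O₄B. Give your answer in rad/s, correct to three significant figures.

0.184

ω₂ = 9.844 rad/s (from 94 rpm).
Differentiating the loop-closure r₂e^{iθ₂}+r₃e^{iθ₃}=r₁+r₄e^{iθ₄} gives r₂ω₂e^{iθ₂}+r₃ω₃e^{iθ₃}=r₄ω₄e^{iθ₄}.
Eliminating the other unknown: ω₄ = r₂ω₂ sin(θ₂−θ₃) / [r₄ sin(θ₄−θ₃)].
Numerator sine = +0.05234; denominator sine = -0.98849.
Result = 0.0457·9.844·(+0.05234) / (0.1295·(-0.98849)) = -0.18392 rad/s; magnitude 0.18392 rad/s.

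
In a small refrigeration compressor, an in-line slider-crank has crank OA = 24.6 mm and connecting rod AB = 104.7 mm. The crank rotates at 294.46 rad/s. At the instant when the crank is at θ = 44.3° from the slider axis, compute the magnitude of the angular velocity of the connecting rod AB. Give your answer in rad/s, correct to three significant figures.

50.2

ω = 294.5 rad/s
The rod makes angle φ with the slider axis where L sinφ = r sinθ; differentiating, L cosφ·φ̇ = r ω cosθ.
L cosφ = √(L² − r² sin²θ) = 0.10328 m.
|ω_rod| = r ω |cosθ| / √(L² − r² sin²θ) = 0.0246·294.5·0.71569/0.10328 = 50.196 rad/s.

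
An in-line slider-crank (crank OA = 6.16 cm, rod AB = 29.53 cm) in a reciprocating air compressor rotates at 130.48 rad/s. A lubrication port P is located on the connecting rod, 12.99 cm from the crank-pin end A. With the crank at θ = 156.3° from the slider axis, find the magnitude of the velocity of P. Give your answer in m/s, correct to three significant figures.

5.07

ω = 130.5 rad/s.  Crank-pin speed |V_A| = rω = 8.0376 m/s, perpendicular to OA.
Rod angle: sinφ = −(r/L) sinθ ⇒ φ = -4.810°; ω_rod = −rω cosθ/√(L²−r²sin²θ) = +25.011 rad/s.
V_P = V_A + ω_rod × AP, with AP = 0.1299 m along the rod.
Components: V_Px = −rω sinθ − a·ω_rod·sinφ = -2.9583 m/s;  V_Py = rω cosθ + a·ω_rod·cosφ = -4.1222 m/s.
|V_P| = √(V_Px² + V_Py²) = 5.0739 m/s.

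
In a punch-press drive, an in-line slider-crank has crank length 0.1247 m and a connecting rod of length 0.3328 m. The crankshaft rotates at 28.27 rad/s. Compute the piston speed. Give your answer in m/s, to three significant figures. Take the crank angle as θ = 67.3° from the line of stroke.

3.75

ω = 28.27 rad/s
For an in-line slider-crank, x = r cosθ + √(L² − r² sin²θ), so v = −rω sinθ·[1 + r cosθ/√(L² − r² sin²θ)].
With r = 0.1247 m, L = 0.3328 m, θ = 67.3°: √(L² − r² sin²θ) = 0.31228 m.
v = −0.1247·28.27·0.92254·[1 + 0.1247·0.38591/0.31228] = -3.7534 m/s.
|v| = 3.7534 m/s.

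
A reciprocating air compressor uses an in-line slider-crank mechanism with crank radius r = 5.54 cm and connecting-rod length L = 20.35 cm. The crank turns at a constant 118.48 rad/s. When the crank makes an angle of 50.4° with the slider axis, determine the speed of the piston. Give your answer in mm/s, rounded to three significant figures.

ω = 118.5 rad/s
For an in-line slider-crank, x = r cosθ + √(L² − r² sin²θ), so v = −rω sinθ·[1 + r cosθ/√(L² − r² sin²θ)].
With r = 0.0554 m, L = 0.2035 m, θ = 50.4°: √(L² − r² sin²θ) = 0.19897 m.
v = −0.0554·118.5·0.77051·[1 + 0.0554·0.63742/0.19897] = -5.9551 m/s.
|v| = 5.9551 m/s = 5955.1 mm/s.

5960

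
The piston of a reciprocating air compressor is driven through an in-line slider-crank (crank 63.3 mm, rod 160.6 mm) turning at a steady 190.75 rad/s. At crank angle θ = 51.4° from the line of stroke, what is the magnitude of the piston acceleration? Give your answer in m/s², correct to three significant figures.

1260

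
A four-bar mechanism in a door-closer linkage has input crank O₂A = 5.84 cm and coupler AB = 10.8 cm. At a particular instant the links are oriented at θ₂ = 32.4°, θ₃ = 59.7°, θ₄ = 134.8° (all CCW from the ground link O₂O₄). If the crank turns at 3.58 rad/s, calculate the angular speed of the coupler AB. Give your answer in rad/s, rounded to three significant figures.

1.96

ω₂ = 3.58 rad/s
Differentiating the loop-closure r₂e^{iθ₂}+r₃e^{iθ₃}=r₁+r₄e^{iθ₄} gives r₂ω₂e^{iθ₂}+r₃ω₃e^{iθ₃}=r₄ω₄e^{iθ₄}.
Eliminating the other unknown: ω₃ = r₂ω₂ sin(θ₄−θ₂) / [r₃ sin(θ₃−θ₄)].
Numerator sine = +0.97667; denominator sine = -0.96638.
Result = 0.0584·3.58·(+0.97667) / (0.108·(-0.96638)) = -1.9565 rad/s; magnitude 1.9565 rad/s.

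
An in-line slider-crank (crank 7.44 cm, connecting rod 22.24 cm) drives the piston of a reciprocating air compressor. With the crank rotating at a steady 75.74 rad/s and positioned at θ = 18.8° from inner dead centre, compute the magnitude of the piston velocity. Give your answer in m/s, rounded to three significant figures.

2.39

ω = 75.74 rad/s
For an in-line slider-crank, x = r cosθ + √(L² − r² sin²θ), so v = −rω sinθ·[1 + r cosθ/√(L² − r² sin²θ)].
With r = 0.0744 m, L = 0.2224 m, θ = 18.8°: √(L² − r² sin²θ) = 0.2211 m.
v = −0.0744·75.74·0.32227·[1 + 0.0744·0.94665/0.2211] = -2.3945 m/s.
|v| = 2.3945 m/s.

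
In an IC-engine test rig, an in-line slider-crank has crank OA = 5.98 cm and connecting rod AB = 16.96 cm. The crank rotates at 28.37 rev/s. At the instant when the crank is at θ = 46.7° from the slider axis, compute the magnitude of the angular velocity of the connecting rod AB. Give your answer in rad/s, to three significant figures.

ω = 178.3 rad/s (converted from 28.37 rev/s).
The rod makes angle φ with the slider axis where L sinφ = r sinθ; differentiating, L cosφ·φ̇ = r ω cosθ.
L cosφ = √(L² − r² sin²θ) = 0.16392 m.
|ω_rod| = r ω |cosθ| / √(L² − r² sin²θ) = 0.0598·178.3·0.68582/0.16392 = 44.598 rad/s.

44.6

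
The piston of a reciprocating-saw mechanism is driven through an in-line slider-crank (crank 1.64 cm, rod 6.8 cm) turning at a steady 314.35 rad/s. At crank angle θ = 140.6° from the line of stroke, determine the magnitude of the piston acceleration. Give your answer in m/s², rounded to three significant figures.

1170

ω = 314.4 rad/s
x(θ) = r cosθ + √(L² − r² sin²θ); with ω constant, a = ω²·d²x/dθ².
d²x/dθ² = −r cosθ − r²(cos2θ)/√u − r⁴ sin²2θ/(4u^{3/2}),  u = L² − r² sin²θ = 0.00451564 m².
Substituting r = 0.0164 m, L = 0.068 m, θ = 140.6°: d²x/dθ² = +0.011838 m.
a = ω²·d²x/dθ² = (314.4)²·(+0.011838) = +1169.8 m/s²;  |a| = 1169.8 m/s².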